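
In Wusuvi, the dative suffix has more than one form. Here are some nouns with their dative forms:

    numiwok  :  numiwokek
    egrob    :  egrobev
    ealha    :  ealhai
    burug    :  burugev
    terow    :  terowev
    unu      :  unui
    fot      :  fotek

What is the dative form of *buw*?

The alternation tracks the final sound of the stem — -ek when the stem ends in a voiceless consonant (*numiwok*, *fot*); -ev when the stem ends in a voiced consonant (*egrob*, *burug*, *terow*); -i when the stem ends in a vowel (*ealha*, *unu*).
*buw* — final sound /w/ (a voiced consonant) → -ev → *buwev*.

buwev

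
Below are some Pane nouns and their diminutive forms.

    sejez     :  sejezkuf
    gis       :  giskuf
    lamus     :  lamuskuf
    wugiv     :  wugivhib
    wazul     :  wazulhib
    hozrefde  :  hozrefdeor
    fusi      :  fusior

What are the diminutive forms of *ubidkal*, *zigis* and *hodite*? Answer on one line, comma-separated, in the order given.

The alternation tracks the final sound of the stem — -kuf when the stem ends in a sibilant (*sejez*, *gis*, *lamus*); -hib when the stem ends in a non-sibilant consonant (*wugiv*, *wazul*); -or when the stem ends in a vowel (*hozrefde*, *fusi*).
*ubidkal* — final sound /l/ (a non-sibilant consonant) → -hib → *ubidkalhib*.
The final sound of *zigis* is /s/, which is a sibilant, so the suffix is -kuf, giving *zigiskuf*.
*hodite*: final sound = /e/, a vowel → -or → *hoditeor*.

ubidkalhib, zigiskuf, hoditeor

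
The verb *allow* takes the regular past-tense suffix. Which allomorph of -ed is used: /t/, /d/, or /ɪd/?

The stem *allow* ends in a voiced sound other than /d/.
The -ed suffix is realized as /ɪd/ after /t, d/; as /t/ after other voiceless consonants; and as /d/ after other voiced sounds.
So -ed on *allow* is pronounced /d/.

/d/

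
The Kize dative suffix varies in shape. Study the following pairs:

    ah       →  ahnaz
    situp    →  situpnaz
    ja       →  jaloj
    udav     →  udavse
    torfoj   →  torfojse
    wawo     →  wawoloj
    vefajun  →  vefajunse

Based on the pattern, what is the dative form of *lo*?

Looking at the final sound of each stem: -naz when the stem ends in a voiceless consonant (*ah*, *situp*); -se when the stem ends in a voiced consonant (*udav*, *torfoj*, *vefajun*); -loj when the stem ends in a vowel (*ja*, *wawo*).
The final sound of *lo* is /o/, which is a vowel, so the suffix is -loj, giving *loloj*.

loloj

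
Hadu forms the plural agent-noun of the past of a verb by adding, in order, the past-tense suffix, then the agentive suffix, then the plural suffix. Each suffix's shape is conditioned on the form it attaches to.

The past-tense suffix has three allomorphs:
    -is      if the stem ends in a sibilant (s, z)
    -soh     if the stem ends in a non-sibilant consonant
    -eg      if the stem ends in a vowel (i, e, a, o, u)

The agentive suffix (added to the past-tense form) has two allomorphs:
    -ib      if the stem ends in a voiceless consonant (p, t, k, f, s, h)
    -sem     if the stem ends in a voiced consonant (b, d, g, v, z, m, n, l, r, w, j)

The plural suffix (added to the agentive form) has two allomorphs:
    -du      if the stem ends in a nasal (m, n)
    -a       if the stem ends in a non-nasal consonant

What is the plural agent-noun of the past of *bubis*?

bubisisiba

Since the final sound of *bubis* is /s/ (a sibilant), it takes -is, giving *bubisis*.
The past-tense form *bubisis* — final consonant /s/ (voiceless) → -ib → *bubisisib*.
Since the final consonant of the agentive form *bubisisib* is /b/ (non-nasal), it takes -a, giving *bubisisiba*.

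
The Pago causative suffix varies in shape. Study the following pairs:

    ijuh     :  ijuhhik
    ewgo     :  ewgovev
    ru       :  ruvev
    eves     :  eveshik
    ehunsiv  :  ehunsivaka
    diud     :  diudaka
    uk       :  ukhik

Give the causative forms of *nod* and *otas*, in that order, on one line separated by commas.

nodaka, otashik

The alternation tracks the final sound of the stem — -hik when the stem ends in a voiceless consonant (*ijuh*, *eves*, *uk*); -aka when the stem ends in a voiced consonant (*ehunsiv*, *diud*); -vev when the stem ends in a vowel (*ewgo*, *ru*).
*nod*: final sound = /d/, a voiced consonant → -aka → *nodaka*.
Since the final sound of *otas* is /s/ (a voiceless consonant), it takes -hik, giving *otashik*.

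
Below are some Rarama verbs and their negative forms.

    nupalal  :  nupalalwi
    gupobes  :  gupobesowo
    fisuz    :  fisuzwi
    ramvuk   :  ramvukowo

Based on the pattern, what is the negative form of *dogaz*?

dogazwi

The suffix is conditioned by the final consonant: -owo when the stem ends in a voiceless consonant (*gupobes*, *ramvuk*); -wi when the stem ends in a voiced consonant (*nupalal*, *fisuz*).
*dogaz*: final consonant = /z/, voiced → -wi → *dogazwi*.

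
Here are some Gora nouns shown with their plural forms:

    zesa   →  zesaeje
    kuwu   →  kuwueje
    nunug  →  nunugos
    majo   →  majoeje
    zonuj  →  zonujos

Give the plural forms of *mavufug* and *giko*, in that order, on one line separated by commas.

Looking at the final sound of each stem: -os when the stem ends in a consonant (*nunug*, *zonuj*); -eje when the stem ends in a vowel (*zesa*, *kuwu*, *majo*).
Since the final sound of *mavufug* is /g/ (a consonant), it takes -os, giving *mavufugos*.
The final sound of *giko* is /o/, which is a vowel, so the suffix is -eje, giving *gikoeje*.

mavufugos, gikoeje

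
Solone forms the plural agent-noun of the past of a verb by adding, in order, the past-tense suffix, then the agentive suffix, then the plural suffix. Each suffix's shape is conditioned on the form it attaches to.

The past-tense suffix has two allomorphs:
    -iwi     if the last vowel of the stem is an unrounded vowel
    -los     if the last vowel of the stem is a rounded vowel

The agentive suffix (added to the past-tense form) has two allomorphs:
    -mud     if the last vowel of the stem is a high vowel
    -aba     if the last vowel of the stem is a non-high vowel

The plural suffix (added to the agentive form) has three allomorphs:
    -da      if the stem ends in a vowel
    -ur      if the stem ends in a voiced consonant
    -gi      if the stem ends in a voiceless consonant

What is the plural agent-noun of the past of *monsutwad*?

monsutwadiwimudur

*monsutwad* — last vowel /a/ (an unrounded vowel) → -iwi → *monsutwadiwi*.
Since the last vowel of the past-tense form *monsutwadiwi* is /i/ (a high vowel), it takes -mud, giving *monsutwadiwimud*.
The agentive form *monsutwadiwimud*: final sound = /d/, a voiced consonant → -ur → *monsutwadiwimudur*.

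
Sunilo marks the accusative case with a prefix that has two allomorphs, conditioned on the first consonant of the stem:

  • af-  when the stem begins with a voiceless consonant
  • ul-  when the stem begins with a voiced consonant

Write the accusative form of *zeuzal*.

*zeuzal* — first consonant /z/ (voiced) → ul- → *ulzeuzal*.

ulzeuzal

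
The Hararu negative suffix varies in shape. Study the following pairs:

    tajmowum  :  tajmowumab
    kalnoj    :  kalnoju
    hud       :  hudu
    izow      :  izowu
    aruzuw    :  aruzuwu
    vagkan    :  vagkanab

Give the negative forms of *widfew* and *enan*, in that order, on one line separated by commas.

The alternation tracks the final consonant of the stem — -ab when the stem ends in a nasal (*tajmowum*, *vagkan*); -u when the stem ends in a non-nasal consonant (*kalnoj*, *hud*, *izow*, *aruzuw*).
*widfew*: final consonant = /w/, non-nasal → -u → *widfewu*.
*enan* — final consonant /n/ (a nasal) → -ab → *enanab*.

widfewu, enanab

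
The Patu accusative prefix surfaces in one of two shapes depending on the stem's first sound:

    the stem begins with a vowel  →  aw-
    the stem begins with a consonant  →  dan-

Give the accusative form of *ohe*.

awohe

The first sound of *ohe* is /o/, which is a vowel, so the prefix is aw-, giving *awohe*.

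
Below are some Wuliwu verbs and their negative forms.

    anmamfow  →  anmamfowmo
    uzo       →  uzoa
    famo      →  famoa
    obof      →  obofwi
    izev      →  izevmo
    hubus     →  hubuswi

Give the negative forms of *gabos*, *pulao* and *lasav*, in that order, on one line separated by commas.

Looking at the final sound of each stem: -wi when the stem ends in a voiceless consonant (*obof*, *hubus*); -mo when the stem ends in a voiced consonant (*anmamfow*, *izev*); -a when the stem ends in a vowel (*uzo*, *famo*).
Since the final sound of *gabos* is /s/ (a voiceless consonant), it takes -wi, giving *gaboswi*.
*pulao* — final sound /o/ (a vowel) → -a → *pulaoa*.
Since the final sound of *lasav* is /v/ (a voiced consonant), it takes -mo, giving *lasavmo*.

gaboswi, pulaoa, lasavmo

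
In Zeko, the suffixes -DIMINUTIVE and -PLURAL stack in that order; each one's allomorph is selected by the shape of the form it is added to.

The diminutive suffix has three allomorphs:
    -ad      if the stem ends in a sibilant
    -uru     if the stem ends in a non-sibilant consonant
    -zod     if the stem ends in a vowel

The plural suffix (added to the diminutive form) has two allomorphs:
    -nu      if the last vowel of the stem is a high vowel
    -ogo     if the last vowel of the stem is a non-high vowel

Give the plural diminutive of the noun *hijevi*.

hijevizodogo

The final sound of *hijevi* is /i/, which is a vowel, so the diminutive suffix is -zod, giving *hijevizod*.
The diminutive form *hijevizod*: last vowel = /o/, a non-high vowel → -ogo → *hijevizodogo*.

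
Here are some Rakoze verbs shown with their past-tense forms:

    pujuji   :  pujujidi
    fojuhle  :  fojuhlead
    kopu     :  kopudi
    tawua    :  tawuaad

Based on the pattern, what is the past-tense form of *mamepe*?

The alternation tracks the last vowel of the stem — -di when the last vowel of the stem is a high vowel (*pujuji*, *kopu*); -ad when the last vowel of the stem is a non-high vowel (*fojuhle*, *tawua*).
Since the last vowel of *mamepe* is /e/ (a non-high vowel), it takes -ad, giving *mamepead*.

mamepead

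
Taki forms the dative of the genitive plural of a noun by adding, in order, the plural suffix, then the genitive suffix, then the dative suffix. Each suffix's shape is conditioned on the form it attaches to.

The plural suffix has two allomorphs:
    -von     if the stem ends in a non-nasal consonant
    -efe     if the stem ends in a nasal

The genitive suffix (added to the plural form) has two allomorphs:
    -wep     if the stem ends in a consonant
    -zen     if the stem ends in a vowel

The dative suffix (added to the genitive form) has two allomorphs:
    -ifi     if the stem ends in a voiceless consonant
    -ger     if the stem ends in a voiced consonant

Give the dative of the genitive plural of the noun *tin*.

tinefezenger

Since the final consonant of *tin* is /n/ (a nasal), it takes -efe, giving *tinefe*.
The plural form *tinefe* — final sound /e/ (a vowel) → -zen → *tinefezen*.
The genitive form *tinefezen* — final consonant /n/ (voiced) → -ger → *tinefezenger*.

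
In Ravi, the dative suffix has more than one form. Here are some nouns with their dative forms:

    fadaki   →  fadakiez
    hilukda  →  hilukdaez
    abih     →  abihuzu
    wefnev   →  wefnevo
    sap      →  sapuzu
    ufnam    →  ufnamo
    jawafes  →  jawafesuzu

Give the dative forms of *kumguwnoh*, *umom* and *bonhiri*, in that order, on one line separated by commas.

kumguwnohuzu, umomo, bonhiriez

The suffix is conditioned by the final sound: -uzu when the stem ends in a voiceless consonant (*abih*, *sap*, *jawafes*); -o when the stem ends in a voiced consonant (*wefnev*, *ufnam*); -ez when the stem ends in a vowel (*fadaki*, *hilukda*).
*kumguwnoh* — final sound /h/ (a voiceless consonant) → -uzu → *kumguwnohuzu*.
*umom*: final sound = /m/, a voiced consonant → -o → *umomo*.
*bonhiri*: final sound = /i/, a vowel → -ez → *bonhiriez*.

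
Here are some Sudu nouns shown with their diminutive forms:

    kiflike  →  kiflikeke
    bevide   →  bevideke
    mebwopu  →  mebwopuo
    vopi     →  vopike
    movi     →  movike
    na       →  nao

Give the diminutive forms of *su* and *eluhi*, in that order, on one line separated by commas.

The alternation tracks the last vowel of the stem — -ke when the last vowel of the stem is a front vowel (*kiflike*, *bevide*, *vopi*, *movi*); -o when the last vowel of the stem is a back vowel (*mebwopu*, *na*).
*su*: last vowel = /u/, a back vowel → -o → *suo*.
*eluhi*: last vowel = /i/, a front vowel → -ke → *eluhike*.

suo, eluhike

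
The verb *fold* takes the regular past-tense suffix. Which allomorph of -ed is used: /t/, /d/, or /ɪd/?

The stem *fold* ends in /t/ or /d/.
The -ed suffix is realized as /ɪd/ after /t, d/; as /t/ after other voiceless consonants; and as /d/ after other voiced sounds.
So -ed on *fold* is pronounced /ɪd/.

/ɪd/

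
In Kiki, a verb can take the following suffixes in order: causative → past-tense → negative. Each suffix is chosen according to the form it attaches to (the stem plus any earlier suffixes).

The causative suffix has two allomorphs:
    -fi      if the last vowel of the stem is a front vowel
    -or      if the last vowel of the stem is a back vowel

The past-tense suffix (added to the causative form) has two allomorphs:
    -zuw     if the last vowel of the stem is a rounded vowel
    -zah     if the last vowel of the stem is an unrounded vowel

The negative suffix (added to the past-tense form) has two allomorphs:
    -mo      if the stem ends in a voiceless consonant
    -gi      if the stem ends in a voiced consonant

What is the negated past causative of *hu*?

*hu*: last vowel = /u/, a back vowel → -or → *huor*.
The last vowel of the causative form *huor* is /o/, which is a rounded vowel, so the past-tense suffix is -zuw, giving *huorzuw*.
The past-tense form *huorzuw* — final consonant /w/ (voiced) → -gi → *huorzuwgi*.

huorzuwgi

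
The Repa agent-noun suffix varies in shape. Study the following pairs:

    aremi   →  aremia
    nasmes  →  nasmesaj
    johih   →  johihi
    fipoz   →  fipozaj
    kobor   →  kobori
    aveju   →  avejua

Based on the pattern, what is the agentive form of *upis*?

upisaj

The suffix is conditioned by the final sound: -aj when the stem ends in a sibilant (*nasmes*, *fipoz*); -i when the stem ends in a non-sibilant consonant (*johih*, *kobor*); -a when the stem ends in a vowel (*aremi*, *aveju*).
The final sound of *upis* is /s/, which is a sibilant, so the suffix is -aj, giving *upisaj*.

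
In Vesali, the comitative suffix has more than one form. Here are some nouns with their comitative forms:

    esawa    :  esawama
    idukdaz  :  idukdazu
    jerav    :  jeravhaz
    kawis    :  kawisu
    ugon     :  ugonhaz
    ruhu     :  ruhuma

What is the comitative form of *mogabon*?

The suffix is conditioned by the final sound: -u when the stem ends in a sibilant (*idukdaz*, *kawis*); -haz when the stem ends in a non-sibilant consonant (*jerav*, *ugon*); -ma when the stem ends in a vowel (*esawa*, *ruhu*).
Since the final sound of *mogabon* is /n/ (a non-sibilant consonant), it takes -haz, giving *mogabonhaz*.

mogabonhaz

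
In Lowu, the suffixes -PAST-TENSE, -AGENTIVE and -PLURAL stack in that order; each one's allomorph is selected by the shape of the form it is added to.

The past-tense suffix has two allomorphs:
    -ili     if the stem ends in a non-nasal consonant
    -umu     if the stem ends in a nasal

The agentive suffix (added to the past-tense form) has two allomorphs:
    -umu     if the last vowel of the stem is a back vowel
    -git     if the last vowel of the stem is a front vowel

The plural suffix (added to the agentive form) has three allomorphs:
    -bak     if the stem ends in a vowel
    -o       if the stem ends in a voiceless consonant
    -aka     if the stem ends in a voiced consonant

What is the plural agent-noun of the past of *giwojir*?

The final consonant of *giwojir* is /r/, which is non-nasal, so the past-tense suffix is -ili, giving *giwojirili*.
The last vowel of the past-tense form *giwojirili* is /i/, which is a front vowel, so the agentive suffix is -git, giving *giwojiriligit*.
The final sound of the agentive form *giwojiriligit* is /t/, which is a voiceless consonant, so the plural suffix is -o, giving *giwojiriligito*.

giwojiriligito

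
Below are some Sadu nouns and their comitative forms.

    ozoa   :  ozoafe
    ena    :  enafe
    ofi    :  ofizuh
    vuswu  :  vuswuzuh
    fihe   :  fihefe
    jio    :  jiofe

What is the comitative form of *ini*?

inizuh

The suffix is conditioned by the last vowel: -zuh when the last vowel of the stem is a high vowel (*ofi*, *vuswu*); -fe when the last vowel of the stem is a non-high vowel (*ozoa*, *ena*, *fihe*, *jio*).
Since the last vowel of *ini* is /i/ (a high vowel), it takes -zuh, giving *inizuh*.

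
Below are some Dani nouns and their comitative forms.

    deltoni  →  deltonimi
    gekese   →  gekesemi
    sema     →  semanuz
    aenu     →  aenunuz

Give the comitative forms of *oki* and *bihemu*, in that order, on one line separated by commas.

The alternation tracks the last vowel of the stem — -mi when the last vowel of the stem is a front vowel (*deltoni*, *gekese*); -nuz when the last vowel of the stem is a back vowel (*sema*, *aenu*).
The last vowel of *oki* is /i/, which is a front vowel, so the suffix is -mi, giving *okimi*.
*bihemu* — last vowel /u/ (a back vowel) → -nuz → *bihemunuz*.

okimi, bihemunuz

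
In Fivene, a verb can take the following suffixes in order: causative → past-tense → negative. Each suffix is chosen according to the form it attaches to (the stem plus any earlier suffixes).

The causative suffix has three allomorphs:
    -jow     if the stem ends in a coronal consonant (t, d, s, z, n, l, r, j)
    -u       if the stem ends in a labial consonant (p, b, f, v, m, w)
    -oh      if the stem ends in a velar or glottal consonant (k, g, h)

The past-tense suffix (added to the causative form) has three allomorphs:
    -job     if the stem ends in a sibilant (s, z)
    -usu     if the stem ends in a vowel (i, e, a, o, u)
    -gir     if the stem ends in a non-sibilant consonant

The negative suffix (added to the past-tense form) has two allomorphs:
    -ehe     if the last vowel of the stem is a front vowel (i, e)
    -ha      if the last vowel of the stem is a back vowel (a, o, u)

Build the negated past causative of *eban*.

Since the final consonant of *eban* is /n/ (coronal), it takes -jow, giving *ebanjow*.
The causative form *ebanjow*: final sound = /w/, a non-sibilant consonant → -gir → *ebanjowgir*.
The last vowel of the past-tense form *ebanjowgir* is /i/, which is a front vowel, so the negative suffix is -ehe, giving *ebanjowgirehe*.

ebanjowgirehe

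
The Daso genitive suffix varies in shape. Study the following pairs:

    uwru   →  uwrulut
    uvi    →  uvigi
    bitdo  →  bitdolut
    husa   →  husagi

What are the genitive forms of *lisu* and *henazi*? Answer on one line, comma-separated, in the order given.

lisulut, henazigi

Looking at the last vowel of each stem: -lut when the last vowel of the stem is a rounded vowel (*uwru*, *bitdo*); -gi when the last vowel of the stem is an unrounded vowel (*uvi*, *husa*).
The last vowel of *lisu* is /u/, which is a rounded vowel, so the suffix is -lut, giving *lisulut*.
*henazi* — last vowel /i/ (an unrounded vowel) → -gi → *henazigi*.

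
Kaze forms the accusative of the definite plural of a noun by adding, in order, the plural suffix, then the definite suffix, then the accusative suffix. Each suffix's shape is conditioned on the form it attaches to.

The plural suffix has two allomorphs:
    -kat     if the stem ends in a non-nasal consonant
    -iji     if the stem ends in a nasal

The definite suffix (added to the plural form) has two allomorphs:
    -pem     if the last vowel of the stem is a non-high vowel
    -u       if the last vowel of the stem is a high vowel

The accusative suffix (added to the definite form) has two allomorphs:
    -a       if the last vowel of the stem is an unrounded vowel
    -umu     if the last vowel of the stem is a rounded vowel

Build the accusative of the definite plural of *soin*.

soinijiuumu

*soin* — final consonant /n/ (a nasal) → -iji → *soiniji*.
Since the last vowel of the plural form *soiniji* is /i/ (a high vowel), it takes -u, giving *soinijiu*.
The last vowel of the definite form *soinijiu* is /u/, which is a rounded vowel, so the accusative suffix is -umu, giving *soinijiuumu*.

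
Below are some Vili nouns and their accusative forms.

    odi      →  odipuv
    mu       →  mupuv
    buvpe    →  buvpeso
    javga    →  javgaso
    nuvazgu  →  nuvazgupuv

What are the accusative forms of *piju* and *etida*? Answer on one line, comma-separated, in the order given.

The suffix is conditioned by the last vowel: -puv when the last vowel of the stem is a high vowel (*odi*, *mu*, *nuvazgu*); -so when the last vowel of the stem is a non-high vowel (*buvpe*, *javga*).
*piju* — last vowel /u/ (a high vowel) → -puv → *pijupuv*.
*etida* — last vowel /a/ (a non-high vowel) → -so → *etidaso*.

pijupuv, etidaso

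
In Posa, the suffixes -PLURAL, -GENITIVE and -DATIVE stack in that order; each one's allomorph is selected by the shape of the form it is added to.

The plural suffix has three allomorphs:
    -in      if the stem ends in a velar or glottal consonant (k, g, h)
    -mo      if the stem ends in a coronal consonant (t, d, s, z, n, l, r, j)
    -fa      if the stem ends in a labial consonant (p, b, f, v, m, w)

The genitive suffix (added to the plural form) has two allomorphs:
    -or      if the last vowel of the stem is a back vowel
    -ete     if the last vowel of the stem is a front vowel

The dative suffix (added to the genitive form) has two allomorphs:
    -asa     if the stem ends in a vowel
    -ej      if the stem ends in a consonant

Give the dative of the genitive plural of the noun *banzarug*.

*banzarug*: final consonant = /g/, velar/glottal → -in → *banzarugin*.
Since the last vowel of the plural form *banzarugin* is /i/ (a front vowel), it takes -ete, giving *banzaruginete*.
The genitive form *banzaruginete* — final sound /e/ (a vowel) → -asa → *banzarugineteasa*.

banzarugineteasa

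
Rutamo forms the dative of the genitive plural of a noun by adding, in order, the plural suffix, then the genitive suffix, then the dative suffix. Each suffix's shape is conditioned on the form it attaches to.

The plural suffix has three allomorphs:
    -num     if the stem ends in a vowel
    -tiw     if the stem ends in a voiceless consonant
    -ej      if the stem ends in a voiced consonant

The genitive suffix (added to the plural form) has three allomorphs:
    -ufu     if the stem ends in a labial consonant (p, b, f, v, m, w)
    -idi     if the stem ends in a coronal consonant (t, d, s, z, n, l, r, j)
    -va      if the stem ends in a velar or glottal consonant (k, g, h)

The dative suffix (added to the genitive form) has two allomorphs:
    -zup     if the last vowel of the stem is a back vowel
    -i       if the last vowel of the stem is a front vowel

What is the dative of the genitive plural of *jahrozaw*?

*jahrozaw* — final sound /w/ (a voiced consonant) → -ej → *jahrozawej*.
The plural form *jahrozawej*: final consonant = /j/, coronal → -idi → *jahrozawejidi*.
Since the last vowel of the genitive form *jahrozawejidi* is /i/ (a front vowel), it takes -i, giving *jahrozawejidii*.

jahrozawejidii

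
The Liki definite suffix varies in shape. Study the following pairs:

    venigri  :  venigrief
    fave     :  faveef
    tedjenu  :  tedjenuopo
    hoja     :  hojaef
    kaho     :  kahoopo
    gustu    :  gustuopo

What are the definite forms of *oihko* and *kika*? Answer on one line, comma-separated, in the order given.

The alternation tracks the last vowel of the stem — -opo when the last vowel of the stem is a rounded vowel (*tedjenu*, *kaho*, *gustu*); -ef when the last vowel of the stem is an unrounded vowel (*venigri*, *fave*, *hoja*).
*oihko*: last vowel = /o/, a rounded vowel → -opo → *oihkoopo*.
*kika* — last vowel /a/ (an unrounded vowel) → -ef → *kikaef*.

oihkoopo, kikaef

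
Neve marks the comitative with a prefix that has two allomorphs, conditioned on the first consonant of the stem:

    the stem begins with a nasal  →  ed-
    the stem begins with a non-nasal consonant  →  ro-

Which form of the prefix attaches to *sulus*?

*sulus*: first consonant = /s/, non-nasal → ro-.

ro-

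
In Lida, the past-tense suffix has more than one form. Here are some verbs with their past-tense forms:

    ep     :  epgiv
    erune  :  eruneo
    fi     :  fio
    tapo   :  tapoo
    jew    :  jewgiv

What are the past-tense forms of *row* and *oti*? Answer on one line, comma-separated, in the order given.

The alternation tracks the final sound of the stem — -giv when the stem ends in a consonant (*ep*, *jew*); -o when the stem ends in a vowel (*erune*, *fi*, *tapo*).
*row* — final sound /w/ (a consonant) → -giv → *rowgiv*.
The final sound of *oti* is /i/, which is a vowel, so the suffix is -o, giving *otio*.

rowgiv, otio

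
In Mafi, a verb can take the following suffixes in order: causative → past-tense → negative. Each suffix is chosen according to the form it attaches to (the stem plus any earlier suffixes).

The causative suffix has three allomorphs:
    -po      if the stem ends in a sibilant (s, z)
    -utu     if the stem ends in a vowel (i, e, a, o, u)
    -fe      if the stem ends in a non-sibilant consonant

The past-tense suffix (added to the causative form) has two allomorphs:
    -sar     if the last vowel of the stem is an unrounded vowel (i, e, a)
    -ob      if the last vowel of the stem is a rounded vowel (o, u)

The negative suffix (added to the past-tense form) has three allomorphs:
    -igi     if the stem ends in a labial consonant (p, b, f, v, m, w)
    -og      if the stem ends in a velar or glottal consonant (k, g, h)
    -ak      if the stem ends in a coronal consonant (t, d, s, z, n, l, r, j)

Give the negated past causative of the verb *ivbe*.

ivbeutuobigi

*ivbe* — final sound /e/ (a vowel) → -utu → *ivbeutu*.
Since the last vowel of the causative form *ivbeutu* is /u/ (a rounded vowel), it takes -ob, giving *ivbeutuob*.
The past-tense form *ivbeutuob*: final consonant = /b/, labial → -igi → *ivbeutuobigi*.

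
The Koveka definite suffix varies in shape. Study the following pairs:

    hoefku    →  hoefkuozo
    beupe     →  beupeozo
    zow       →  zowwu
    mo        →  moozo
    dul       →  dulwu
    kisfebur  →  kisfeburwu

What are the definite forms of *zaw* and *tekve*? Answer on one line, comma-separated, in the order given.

The alternation tracks the final sound of the stem — -wu when the stem ends in a consonant (*zow*, *dul*, *kisfebur*); -ozo when the stem ends in a vowel (*hoefku*, *beupe*, *mo*).
Since the final sound of *zaw* is /w/ (a consonant), it takes -wu, giving *zawwu*.
Since the final sound of *tekve* is /e/ (a vowel), it takes -ozo, giving *tekveozo*.

zawwu, tekveozo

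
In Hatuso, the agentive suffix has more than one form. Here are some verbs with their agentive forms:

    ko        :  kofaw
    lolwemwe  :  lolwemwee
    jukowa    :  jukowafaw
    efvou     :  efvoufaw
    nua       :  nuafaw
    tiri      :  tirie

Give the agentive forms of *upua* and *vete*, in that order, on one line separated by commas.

upuafaw, vetee

Looking at the last vowel of each stem: -e when the last vowel of the stem is a front vowel (*lolwemwe*, *tiri*); -faw when the last vowel of the stem is a back vowel (*ko*, *jukowa*, *efvou*, *nua*).
Since the last vowel of *upua* is /a/ (a back vowel), it takes -faw, giving *upuafaw*.
*vete*: last vowel = /e/, a front vowel → -e → *vetee*.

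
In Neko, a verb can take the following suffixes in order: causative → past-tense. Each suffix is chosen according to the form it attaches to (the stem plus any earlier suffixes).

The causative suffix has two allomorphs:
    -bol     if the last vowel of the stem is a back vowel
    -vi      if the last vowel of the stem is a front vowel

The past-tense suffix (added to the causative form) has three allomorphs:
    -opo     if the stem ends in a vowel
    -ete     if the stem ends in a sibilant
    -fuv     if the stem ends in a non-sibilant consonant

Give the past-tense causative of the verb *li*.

liviopo

*li*: last vowel = /i/, a front vowel → -vi → *livi*.
The causative form *livi*: final sound = /i/, a vowel → -opo → *liviopo*.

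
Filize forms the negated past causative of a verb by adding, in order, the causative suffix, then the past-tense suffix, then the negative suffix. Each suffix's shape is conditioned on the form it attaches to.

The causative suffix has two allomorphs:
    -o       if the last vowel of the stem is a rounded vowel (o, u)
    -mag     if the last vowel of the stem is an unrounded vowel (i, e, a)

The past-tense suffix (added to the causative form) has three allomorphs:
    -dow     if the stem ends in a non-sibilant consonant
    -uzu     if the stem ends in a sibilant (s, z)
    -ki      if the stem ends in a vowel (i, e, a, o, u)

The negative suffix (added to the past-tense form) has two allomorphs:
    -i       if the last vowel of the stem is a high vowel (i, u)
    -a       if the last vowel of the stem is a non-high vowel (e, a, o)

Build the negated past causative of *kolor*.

*kolor*: last vowel = /o/, a rounded vowel → -o → *koloro*.
The causative form *koloro*: final sound = /o/, a vowel → -ki → *koloroki*.
The past-tense form *koloroki*: last vowel = /i/, a high vowel → -i → *kolorokii*.

kolorokii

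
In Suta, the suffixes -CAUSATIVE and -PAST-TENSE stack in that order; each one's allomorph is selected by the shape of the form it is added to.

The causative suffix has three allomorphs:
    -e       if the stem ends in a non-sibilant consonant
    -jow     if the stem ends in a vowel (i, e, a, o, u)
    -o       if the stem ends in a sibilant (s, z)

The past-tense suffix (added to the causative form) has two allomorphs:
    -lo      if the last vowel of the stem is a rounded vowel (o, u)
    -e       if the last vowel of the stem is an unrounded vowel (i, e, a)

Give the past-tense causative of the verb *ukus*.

ukusolo

Since the final sound of *ukus* is /s/ (a sibilant), it takes -o, giving *ukuso*.
The causative form *ukuso* — last vowel /o/ (a rounded vowel) → -lo → *ukusolo*.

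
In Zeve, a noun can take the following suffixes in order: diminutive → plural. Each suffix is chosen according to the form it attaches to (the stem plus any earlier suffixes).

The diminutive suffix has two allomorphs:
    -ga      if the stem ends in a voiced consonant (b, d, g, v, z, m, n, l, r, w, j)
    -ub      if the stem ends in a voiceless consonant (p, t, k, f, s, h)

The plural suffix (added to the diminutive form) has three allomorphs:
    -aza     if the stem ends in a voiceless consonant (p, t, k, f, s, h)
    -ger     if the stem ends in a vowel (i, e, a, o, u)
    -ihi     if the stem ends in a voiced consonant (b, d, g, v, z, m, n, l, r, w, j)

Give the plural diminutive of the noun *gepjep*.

gepjepubihi

Since the final consonant of *gepjep* is /p/ (voiceless), it takes -ub, giving *gepjepub*.
The final sound of the diminutive form *gepjepub* is /b/, which is a voiced consonant, so the plural suffix is -ihi, giving *gepjepubihi*.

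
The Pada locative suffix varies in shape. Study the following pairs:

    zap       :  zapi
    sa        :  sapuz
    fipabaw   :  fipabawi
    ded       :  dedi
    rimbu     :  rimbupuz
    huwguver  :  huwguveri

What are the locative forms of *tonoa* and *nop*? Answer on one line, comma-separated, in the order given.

The alternation tracks the final sound of the stem — -i when the stem ends in a consonant (*zap*, *fipabaw*, *ded*, *huwguver*); -puz when the stem ends in a vowel (*sa*, *rimbu*).
Since the final sound of *tonoa* is /a/ (a vowel), it takes -puz, giving *tonoapuz*.
*nop* — final sound /p/ (a consonant) → -i → *nopi*.

tonoapuz, nopi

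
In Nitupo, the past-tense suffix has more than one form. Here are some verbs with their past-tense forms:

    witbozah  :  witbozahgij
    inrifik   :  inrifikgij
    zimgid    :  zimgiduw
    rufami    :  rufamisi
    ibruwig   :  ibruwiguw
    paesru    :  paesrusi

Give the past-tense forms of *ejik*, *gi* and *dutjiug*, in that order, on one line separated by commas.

The pattern is voicing of the final sound: -gij when the stem ends in a voiceless consonant (*witbozah*, *inrifik*); -uw when the stem ends in a voiced consonant (*zimgid*, *ibruwig*); -si when the stem ends in a vowel (*rufami*, *paesru*).
*ejik*: final sound = /k/, a voiceless consonant → -gij → *ejikgij*.
The final sound of *gi* is /i/, which is a vowel, so the suffix is -si, giving *gisi*.
Since the final sound of *dutjiug* is /g/ (a voiced consonant), it takes -uw, giving *dutjiuguw*.

ejikgij, gisi, dutjiuguw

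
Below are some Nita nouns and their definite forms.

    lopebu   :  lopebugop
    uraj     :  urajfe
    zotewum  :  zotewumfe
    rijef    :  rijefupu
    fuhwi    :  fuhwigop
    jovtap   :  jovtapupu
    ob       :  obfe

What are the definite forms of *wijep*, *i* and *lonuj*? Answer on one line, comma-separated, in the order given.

wijepupu, igop, lonujfe

The suffix is conditioned by the final sound: -upu when the stem ends in a voiceless consonant (*rijef*, *jovtap*); -fe when the stem ends in a voiced consonant (*uraj*, *zotewum*, *ob*); -gop when the stem ends in a vowel (*lopebu*, *fuhwi*).
The final sound of *wijep* is /p/, which is a voiceless consonant, so the suffix is -upu, giving *wijepupu*.
*i*: final sound = /i/, a vowel → -gop → *igop*.
The final sound of *lonuj* is /j/, which is a voiced consonant, so the suffix is -fe, giving *lonujfe*.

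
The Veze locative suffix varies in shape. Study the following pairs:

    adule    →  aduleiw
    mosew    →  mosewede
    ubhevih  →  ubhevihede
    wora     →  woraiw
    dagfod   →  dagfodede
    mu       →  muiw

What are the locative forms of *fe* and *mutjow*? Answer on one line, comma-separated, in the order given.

Looking at the final sound of each stem: -ede when the stem ends in a consonant (*mosew*, *ubhevih*, *dagfod*); -iw when the stem ends in a vowel (*adule*, *wora*, *mu*).
*fe* — final sound /e/ (a vowel) → -iw → *feiw*.
*mutjow* — final sound /w/ (a consonant) → -ede → *mutjowede*.

feiw, mutjowede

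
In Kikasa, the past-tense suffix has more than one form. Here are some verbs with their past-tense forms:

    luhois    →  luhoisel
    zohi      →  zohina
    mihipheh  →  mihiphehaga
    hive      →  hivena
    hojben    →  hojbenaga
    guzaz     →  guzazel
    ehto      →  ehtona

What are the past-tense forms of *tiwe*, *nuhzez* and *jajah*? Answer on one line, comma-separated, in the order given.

Looking at the final sound of each stem: -el when the stem ends in a sibilant (*luhois*, *guzaz*); -aga when the stem ends in a non-sibilant consonant (*mihipheh*, *hojben*); -na when the stem ends in a vowel (*zohi*, *hive*, *ehto*).
*tiwe*: final sound = /e/, a vowel → -na → *tiwena*.
The final sound of *nuhzez* is /z/, which is a sibilant, so the suffix is -el, giving *nuhzezel*.
*jajah*: final sound = /h/, a non-sibilant consonant → -aga → *jajahaga*.

tiwena, nuhzezel, jajahaga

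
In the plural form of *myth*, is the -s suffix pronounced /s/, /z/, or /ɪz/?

/s/

The stem *myth* ends in a voiceless non-sibilant consonant.
The plural suffix surfaces as /ɪz/ after sibilants, /s/ after other voiceless consonants, and /z/ after other voiced sounds.
So the plural -s on *myth* is pronounced /s/.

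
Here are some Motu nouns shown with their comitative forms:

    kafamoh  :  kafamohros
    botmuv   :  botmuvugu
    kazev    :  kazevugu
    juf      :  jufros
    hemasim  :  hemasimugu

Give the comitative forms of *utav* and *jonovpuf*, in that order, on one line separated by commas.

utavugu, jonovpufros

The alternation tracks the final consonant of the stem — -ros when the stem ends in a voiceless consonant (*kafamoh*, *juf*); -ugu when the stem ends in a voiced consonant (*botmuv*, *kazev*, *hemasim*).
The final consonant of *utav* is /v/, which is voiced, so the suffix is -ugu, giving *utavugu*.
*jonovpuf* — final consonant /f/ (voiceless) → -ros → *jonovpufros*.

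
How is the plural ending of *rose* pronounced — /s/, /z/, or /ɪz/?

The stem *rose* ends in a sibilant (/s, z, ʃ, ʒ, tʃ, dʒ/).
The plural suffix surfaces as /ɪz/ after sibilants, /s/ after other voiceless consonants, and /z/ after other voiced sounds.
So the plural -s on *rose* is pronounced /ɪz/.

/ɪz/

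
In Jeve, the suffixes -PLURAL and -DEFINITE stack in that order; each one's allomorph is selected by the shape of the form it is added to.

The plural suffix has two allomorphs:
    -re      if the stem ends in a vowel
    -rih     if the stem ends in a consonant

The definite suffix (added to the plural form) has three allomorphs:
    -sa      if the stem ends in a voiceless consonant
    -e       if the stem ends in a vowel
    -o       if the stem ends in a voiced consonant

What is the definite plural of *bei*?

The final sound of *bei* is /i/, which is a vowel, so the plural suffix is -re, giving *beire*.
The final sound of the plural form *beire* is /e/, which is a vowel, so the definite suffix is -e, giving *beiree*.

beiree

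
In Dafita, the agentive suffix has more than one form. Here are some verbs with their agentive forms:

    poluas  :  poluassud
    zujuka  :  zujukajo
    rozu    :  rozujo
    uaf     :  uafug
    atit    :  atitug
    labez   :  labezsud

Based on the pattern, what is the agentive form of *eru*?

erujo

The alternation tracks the final sound of the stem — -sud when the stem ends in a sibilant (*poluas*, *labez*); -ug when the stem ends in a non-sibilant consonant (*uaf*, *atit*); -jo when the stem ends in a vowel (*zujuka*, *rozu*).
Since the final sound of *eru* is /u/ (a vowel), it takes -jo, giving *erujo*.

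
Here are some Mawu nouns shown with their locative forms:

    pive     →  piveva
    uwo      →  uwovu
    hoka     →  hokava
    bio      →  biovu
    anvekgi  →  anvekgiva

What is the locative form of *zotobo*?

The alternation tracks the last vowel of the stem — -vu when the last vowel of the stem is a rounded vowel (*uwo*, *bio*); -va when the last vowel of the stem is an unrounded vowel (*pive*, *hoka*, *anvekgi*).
The last vowel of *zotobo* is /o/, which is a rounded vowel, so the suffix is -vu, giving *zotobovu*.

zotobovu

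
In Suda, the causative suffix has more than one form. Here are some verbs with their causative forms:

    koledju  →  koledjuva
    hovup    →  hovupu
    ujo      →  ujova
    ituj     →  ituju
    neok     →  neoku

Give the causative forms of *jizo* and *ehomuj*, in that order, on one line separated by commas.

The alternation tracks the final sound of the stem — -u when the stem ends in a consonant (*hovup*, *ituj*, *neok*); -va when the stem ends in a vowel (*koledju*, *ujo*).
Since the final sound of *jizo* is /o/ (a vowel), it takes -va, giving *jizova*.
*ehomuj*: final sound = /j/, a consonant → -u → *ehomuju*.

jizova, ehomuju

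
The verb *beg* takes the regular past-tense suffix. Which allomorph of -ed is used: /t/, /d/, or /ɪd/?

The stem *beg* ends in a voiced sound other than /d/.
The -ed suffix is realized as /ɪd/ after /t, d/; as /t/ after other voiceless consonants; and as /d/ after other voiced sounds.
So -ed on *beg* is pronounced /d/.

/d/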